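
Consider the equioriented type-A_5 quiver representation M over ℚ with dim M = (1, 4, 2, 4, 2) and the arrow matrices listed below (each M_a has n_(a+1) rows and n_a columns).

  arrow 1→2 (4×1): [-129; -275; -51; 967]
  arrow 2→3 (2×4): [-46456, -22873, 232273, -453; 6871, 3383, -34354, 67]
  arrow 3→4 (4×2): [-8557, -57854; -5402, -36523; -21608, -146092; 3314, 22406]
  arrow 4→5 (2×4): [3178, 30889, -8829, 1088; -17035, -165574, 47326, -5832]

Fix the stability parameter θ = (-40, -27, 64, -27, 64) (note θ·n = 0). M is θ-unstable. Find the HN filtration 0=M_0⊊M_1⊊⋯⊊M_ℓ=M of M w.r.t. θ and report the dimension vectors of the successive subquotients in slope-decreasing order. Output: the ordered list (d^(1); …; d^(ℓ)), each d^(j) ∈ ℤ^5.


Interval decomposition of M: I[1,5], I[2,2]^2, I[2,5], I[4,4]^2.
HN type (ℓ=4): μ^(1)=64; μ^(2)=37/2; μ^(3)=-27; μ^(4)=-40

((0, 0, 0, 0, 2); (0, 0, 2, 2, 0); (0, 4, 0, 2, 0); (1, 0, 0, 0, 0))


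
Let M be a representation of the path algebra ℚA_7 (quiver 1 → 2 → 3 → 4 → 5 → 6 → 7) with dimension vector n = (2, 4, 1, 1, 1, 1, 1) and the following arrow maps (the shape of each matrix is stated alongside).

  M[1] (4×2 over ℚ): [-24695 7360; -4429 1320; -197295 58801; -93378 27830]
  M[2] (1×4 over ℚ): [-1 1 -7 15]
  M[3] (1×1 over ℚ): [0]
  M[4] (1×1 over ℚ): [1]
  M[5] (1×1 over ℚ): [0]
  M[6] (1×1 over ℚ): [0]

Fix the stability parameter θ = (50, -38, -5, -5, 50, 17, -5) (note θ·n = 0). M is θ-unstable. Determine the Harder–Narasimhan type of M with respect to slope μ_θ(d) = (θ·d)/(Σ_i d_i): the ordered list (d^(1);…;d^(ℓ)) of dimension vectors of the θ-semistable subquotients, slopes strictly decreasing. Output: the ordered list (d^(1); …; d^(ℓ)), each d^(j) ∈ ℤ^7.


Interval decomposition of M: I[1,2], I[1,3], I[2,2]^2, I[4,5], I[6,6], I[7,7].
HN type (ℓ=6): μ^(1)=50; μ^(2)=17; μ^(3)=6; μ^(4)=7/3; μ^(5)=-5; μ^(6)=-38

((0, 0, 0, 0, 1, 0, 0); (0, 0, 0, 0, 0, 1, 0); (1, 1, 0, 0, 0, 0, 0); (1, 1, 1, 0, 0, 0, 0); (0, 0, 0, 1, 0, 0, 1); (0, 2, 0, 0, 0, 0, 0))


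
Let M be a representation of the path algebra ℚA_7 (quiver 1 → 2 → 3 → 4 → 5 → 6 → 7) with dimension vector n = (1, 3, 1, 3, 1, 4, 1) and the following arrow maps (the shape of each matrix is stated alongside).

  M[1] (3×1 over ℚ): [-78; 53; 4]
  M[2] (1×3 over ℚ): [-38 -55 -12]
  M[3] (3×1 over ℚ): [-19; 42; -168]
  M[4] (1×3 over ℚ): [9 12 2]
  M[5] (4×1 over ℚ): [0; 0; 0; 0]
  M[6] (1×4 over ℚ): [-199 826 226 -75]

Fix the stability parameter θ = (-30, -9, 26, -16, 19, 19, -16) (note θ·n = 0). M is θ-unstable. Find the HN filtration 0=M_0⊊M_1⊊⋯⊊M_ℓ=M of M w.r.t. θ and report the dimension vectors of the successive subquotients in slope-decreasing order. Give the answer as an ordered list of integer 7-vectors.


Barcode: M ≅ I[1,5], I[2,2]^2, I[4,4]^2, I[6,6]^3, I[6,7]. HN layers by μ_θ (6 steps, strictly decreasing):
  μ^(1)=19; μ^(2)=5; μ^(3)=3/2; μ^(4)=-9; μ^(5)=-16; μ^(6)=-30

((0, 0, 0, 0, 1, 3, 0); (0, 0, 1, 1, 0, 0, 0); (0, 0, 0, 0, 0, 1, 1); (0, 3, 0, 0, 0, 0, 0); (0, 0, 0, 2, 0, 0, 0); (1, 0, 0, 0, 0, 0, 0))


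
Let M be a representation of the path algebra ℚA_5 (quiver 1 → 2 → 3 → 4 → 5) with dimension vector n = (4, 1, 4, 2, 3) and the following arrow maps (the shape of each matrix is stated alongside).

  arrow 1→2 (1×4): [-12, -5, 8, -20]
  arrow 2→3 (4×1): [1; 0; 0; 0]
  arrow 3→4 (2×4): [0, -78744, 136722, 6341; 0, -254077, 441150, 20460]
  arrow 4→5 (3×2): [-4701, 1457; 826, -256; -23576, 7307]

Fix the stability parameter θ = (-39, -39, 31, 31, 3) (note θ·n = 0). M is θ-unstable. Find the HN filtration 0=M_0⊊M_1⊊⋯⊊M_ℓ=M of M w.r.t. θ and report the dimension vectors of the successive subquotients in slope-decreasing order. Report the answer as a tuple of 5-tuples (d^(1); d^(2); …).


Barcode: M ≅ I[1,1]^3, I[1,3], I[3,3], I[3,5]^2, I[5,5]. HN layers by μ_θ (4 steps, strictly decreasing):
  μ^(1)=31; μ^(2)=65/3; μ^(3)=3; μ^(4)=-39

((0, 0, 2, 0, 0); (0, 0, 2, 2, 2); (0, 0, 0, 0, 1); (4, 1, 0, 0, 0))


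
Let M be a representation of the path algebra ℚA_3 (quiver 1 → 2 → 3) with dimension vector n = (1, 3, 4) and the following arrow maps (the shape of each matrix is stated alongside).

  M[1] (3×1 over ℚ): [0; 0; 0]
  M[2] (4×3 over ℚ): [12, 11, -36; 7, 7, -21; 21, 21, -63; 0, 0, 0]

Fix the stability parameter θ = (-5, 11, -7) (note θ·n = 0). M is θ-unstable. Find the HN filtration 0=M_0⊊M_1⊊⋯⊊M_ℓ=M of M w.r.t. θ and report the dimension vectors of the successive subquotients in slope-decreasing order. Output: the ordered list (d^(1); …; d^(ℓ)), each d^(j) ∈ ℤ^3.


Interval decomposition of M: I[1,1], I[2,2], I[2,3]^2, I[3,3]^2.
HN type (ℓ=4): μ^(1)=11; μ^(2)=2; μ^(3)=-5; μ^(4)=-7

((0, 1, 0); (0, 2, 2); (1, 0, 0); (0, 0, 2))


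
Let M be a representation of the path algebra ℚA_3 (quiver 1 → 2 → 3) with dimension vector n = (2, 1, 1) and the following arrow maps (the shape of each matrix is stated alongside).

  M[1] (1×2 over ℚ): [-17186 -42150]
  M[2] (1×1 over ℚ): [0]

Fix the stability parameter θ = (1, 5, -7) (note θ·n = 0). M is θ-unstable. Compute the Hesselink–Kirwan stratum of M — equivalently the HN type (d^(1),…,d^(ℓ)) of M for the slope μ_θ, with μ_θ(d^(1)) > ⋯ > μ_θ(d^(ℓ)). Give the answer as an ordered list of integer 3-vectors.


Via rank(M_{q-1}∘⋯∘M_p): M ≅ I[1,1], I[1,2], I[3,3].
μ_θ-semistable layers: μ^(1)=5; μ^(2)=1; μ^(3)=-7

((0, 1, 0); (2, 0, 0); (0, 0, 1))


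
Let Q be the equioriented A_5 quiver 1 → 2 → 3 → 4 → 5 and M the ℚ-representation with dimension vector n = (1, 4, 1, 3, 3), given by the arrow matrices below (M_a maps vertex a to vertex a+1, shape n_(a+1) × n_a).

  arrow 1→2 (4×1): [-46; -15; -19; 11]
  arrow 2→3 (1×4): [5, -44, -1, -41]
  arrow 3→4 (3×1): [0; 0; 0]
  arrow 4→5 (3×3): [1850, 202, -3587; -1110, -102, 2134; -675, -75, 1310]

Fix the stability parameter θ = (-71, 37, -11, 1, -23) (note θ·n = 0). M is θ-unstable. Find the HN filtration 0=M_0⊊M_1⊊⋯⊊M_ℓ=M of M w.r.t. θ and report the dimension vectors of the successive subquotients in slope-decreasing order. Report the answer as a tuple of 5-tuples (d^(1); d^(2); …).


Via rank(M_{q-1}∘⋯∘M_p): M ≅ I[1,3], I[2,2]^3, I[4,4], I[4,5]^2, I[5,5].
μ_θ-semistable layers: μ^(1)=37; μ^(2)=13; μ^(3)=1; μ^(4)=-11; μ^(5)=-23; μ^(6)=-71

((0, 3, 0, 0, 0); (0, 1, 1, 0, 0); (0, 0, 0, 1, 0); (0, 0, 0, 2, 2); (0, 0, 0, 0, 1); (1, 0, 0, 0, 0))


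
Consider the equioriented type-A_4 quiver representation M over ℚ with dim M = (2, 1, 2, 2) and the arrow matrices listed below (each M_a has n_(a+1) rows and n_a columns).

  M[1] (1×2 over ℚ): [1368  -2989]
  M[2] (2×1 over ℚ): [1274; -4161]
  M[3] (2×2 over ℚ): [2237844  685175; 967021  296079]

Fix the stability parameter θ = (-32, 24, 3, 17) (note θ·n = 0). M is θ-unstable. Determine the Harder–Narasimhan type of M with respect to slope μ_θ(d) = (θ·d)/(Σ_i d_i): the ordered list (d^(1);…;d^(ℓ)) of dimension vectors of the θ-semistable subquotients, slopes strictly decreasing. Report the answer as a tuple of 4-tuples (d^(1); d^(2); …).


Interval decomposition of M: I[1,1], I[1,4], I[3,4].
HN type (ℓ=4): μ^(1)=17; μ^(2)=27/2; μ^(3)=3; μ^(4)=-32

((0, 0, 0, 2); (0, 1, 1, 0); (0, 0, 1, 0); (2, 0, 0, 0))


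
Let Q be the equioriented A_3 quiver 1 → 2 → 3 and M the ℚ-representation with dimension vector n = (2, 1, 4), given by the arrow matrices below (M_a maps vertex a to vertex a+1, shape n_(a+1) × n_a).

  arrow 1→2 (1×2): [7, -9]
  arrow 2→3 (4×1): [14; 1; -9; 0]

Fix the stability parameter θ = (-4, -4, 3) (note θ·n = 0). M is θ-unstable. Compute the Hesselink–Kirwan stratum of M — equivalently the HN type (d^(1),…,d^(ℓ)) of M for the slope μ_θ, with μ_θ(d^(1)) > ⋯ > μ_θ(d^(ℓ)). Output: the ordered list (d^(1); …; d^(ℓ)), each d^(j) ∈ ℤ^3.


Barcode: M ≅ I[1,1], I[1,3], I[3,3]^3. HN layers by μ_θ (2 steps, strictly decreasing):
  μ^(1)=3; μ^(2)=-4

((0, 0, 4); (2, 1, 0))


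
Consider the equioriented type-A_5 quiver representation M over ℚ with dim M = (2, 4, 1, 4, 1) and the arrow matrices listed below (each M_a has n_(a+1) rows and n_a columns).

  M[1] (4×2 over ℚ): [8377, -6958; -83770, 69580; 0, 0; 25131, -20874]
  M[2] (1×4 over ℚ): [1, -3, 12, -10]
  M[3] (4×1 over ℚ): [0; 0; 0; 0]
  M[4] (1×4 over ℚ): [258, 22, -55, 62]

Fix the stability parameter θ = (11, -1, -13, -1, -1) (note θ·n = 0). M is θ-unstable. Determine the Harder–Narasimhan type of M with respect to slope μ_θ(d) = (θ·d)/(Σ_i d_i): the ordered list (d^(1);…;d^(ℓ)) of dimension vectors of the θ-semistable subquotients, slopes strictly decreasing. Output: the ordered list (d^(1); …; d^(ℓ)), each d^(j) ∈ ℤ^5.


Barcode: M ≅ I[1,1], I[1,3], I[2,2]^3, I[4,4]^3, I[4,5]. HN layers by μ_θ (2 steps, strictly decreasing):
  μ^(1)=11; μ^(2)=-1

((1, 0, 0, 0, 0); (1, 4, 1, 4, 1))


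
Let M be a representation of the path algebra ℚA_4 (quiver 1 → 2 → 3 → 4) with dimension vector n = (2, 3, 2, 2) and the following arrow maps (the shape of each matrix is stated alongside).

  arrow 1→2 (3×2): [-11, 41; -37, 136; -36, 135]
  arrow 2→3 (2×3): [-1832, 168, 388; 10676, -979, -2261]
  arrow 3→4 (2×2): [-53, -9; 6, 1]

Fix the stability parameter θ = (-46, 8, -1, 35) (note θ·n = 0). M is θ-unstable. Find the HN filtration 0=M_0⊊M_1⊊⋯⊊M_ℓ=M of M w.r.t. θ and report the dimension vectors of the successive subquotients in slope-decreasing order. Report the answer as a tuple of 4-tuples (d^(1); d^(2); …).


Via rank(M_{q-1}∘⋯∘M_p): M ≅ I[1,4]^2, I[2,2].
μ_θ-semistable layers: μ^(1)=35; μ^(2)=8; μ^(3)=7/2; μ^(4)=-46

((0, 0, 0, 2); (0, 1, 0, 0); (0, 2, 2, 0); (2, 0, 0, 0))


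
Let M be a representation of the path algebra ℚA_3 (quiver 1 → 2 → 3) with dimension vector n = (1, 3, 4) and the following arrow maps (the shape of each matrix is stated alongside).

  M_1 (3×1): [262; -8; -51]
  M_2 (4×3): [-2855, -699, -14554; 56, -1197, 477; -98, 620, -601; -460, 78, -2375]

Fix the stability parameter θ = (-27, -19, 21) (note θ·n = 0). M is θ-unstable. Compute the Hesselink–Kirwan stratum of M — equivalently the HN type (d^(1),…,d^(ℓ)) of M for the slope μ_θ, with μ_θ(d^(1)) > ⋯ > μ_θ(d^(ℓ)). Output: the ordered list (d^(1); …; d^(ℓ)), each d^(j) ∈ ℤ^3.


Interval decomposition of M: I[1,3], I[2,3]^2, I[3,3].
HN type (ℓ=3): μ^(1)=21; μ^(2)=-19; μ^(3)=-27

((0, 0, 4); (0, 3, 0); (1, 0, 0))


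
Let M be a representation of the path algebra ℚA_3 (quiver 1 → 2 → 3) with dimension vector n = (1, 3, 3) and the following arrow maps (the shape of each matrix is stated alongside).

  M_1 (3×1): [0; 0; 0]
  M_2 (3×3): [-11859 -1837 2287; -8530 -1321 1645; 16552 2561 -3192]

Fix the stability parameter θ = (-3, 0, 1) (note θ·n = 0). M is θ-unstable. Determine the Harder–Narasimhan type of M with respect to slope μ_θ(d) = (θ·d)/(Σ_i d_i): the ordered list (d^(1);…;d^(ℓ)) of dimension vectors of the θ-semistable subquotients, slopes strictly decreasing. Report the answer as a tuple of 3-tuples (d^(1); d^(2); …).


Interval decomposition of M: I[1,1], I[2,3]^3.
HN type (ℓ=3): μ^(1)=1; μ^(2)=0; μ^(3)=-3

((0, 0, 3); (0, 3, 0); (1, 0, 0))


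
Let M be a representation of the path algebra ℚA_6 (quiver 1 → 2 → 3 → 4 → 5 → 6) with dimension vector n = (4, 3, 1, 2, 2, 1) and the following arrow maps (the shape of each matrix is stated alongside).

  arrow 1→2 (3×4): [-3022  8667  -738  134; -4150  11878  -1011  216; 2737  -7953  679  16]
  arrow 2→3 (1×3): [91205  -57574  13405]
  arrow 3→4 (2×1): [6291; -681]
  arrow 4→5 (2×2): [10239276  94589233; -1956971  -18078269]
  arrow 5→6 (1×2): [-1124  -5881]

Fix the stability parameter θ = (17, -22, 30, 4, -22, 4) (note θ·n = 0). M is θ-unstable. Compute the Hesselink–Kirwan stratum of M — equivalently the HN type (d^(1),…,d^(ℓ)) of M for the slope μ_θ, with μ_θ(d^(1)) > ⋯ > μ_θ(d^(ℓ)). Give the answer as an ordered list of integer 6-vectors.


Via rank(M_{q-1}∘⋯∘M_p): M ≅ I[1,1], I[1,2]^2, I[1,5], I[4,6].
μ_θ-semistable layers: μ^(1)=17; μ^(2)=4; μ^(3)=-5/2; μ^(4)=-9

((1, 0, 0, 0, 0, 0); (0, 0, 1, 1, 1, 1); (3, 3, 0, 0, 0, 0); (0, 0, 0, 1, 1, 0))


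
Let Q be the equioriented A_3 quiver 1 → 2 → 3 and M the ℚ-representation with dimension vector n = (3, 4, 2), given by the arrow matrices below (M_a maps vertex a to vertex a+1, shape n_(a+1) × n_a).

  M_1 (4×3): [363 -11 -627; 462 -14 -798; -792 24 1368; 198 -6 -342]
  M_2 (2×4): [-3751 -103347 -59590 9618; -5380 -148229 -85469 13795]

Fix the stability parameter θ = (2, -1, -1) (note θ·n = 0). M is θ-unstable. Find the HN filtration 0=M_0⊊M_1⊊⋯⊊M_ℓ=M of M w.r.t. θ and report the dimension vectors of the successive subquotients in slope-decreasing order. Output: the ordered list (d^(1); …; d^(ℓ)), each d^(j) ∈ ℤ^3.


Via rank(M_{q-1}∘⋯∘M_p): M ≅ I[1,1]^2, I[1,3], I[2,2]^2, I[2,3].
μ_θ-semistable layers: μ^(1)=2; μ^(2)=0; μ^(3)=-1

((2, 0, 0); (1, 1, 1); (0, 3, 1))


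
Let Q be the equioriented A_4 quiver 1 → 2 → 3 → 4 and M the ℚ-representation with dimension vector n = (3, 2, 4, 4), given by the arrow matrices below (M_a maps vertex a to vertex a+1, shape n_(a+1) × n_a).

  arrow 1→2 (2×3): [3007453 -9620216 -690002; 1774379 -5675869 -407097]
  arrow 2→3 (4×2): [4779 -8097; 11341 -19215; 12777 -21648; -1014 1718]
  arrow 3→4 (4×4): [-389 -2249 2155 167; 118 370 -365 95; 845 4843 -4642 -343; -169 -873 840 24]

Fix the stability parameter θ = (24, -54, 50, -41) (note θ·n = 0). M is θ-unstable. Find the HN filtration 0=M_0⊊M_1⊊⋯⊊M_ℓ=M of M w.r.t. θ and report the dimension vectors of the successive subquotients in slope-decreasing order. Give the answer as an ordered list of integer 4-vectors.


Via rank(M_{q-1}∘⋯∘M_p): M ≅ I[1,1], I[1,3], I[1,4], I[3,4]^2, I[4,4].
μ_θ-semistable layers: μ^(1)=50; μ^(2)=24; μ^(3)=9/2; μ^(4)=-15; μ^(5)=-41

((0, 0, 1, 0); (1, 0, 0, 0); (0, 0, 3, 3); (2, 2, 0, 0); (0, 0, 0, 1))


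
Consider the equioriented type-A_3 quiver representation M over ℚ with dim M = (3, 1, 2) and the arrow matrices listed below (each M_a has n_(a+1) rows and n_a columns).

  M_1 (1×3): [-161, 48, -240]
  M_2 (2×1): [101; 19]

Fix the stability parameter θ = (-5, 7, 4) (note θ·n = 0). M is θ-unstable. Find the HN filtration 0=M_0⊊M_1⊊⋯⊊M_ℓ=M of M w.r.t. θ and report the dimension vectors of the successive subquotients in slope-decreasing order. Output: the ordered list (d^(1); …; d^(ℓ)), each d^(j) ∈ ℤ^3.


Barcode: M ≅ I[1,1]^2, I[1,3], I[3,3]. HN layers by μ_θ (3 steps, strictly decreasing):
  μ^(1)=11/2; μ^(2)=4; μ^(3)=-5

((0, 1, 1); (0, 0, 1); (3, 0, 0))


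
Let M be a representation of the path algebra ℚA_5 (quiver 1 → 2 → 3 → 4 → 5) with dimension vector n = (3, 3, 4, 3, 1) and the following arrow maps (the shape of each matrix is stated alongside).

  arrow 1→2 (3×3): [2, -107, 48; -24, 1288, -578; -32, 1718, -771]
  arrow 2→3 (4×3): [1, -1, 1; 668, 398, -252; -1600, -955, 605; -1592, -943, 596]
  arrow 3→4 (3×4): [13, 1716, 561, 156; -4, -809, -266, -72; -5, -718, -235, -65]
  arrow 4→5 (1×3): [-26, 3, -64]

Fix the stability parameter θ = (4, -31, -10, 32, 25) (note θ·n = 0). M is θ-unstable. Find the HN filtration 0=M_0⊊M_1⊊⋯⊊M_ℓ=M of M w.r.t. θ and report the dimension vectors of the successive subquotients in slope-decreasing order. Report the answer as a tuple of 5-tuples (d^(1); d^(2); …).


Interval decomposition of M: I[1,1], I[1,4], I[1,5], I[2,4], I[3,3].
HN type (ℓ=6): μ^(1)=32; μ^(2)=57/2; μ^(3)=4; μ^(4)=-10; μ^(5)=-27/2; μ^(6)=-31

((0, 0, 0, 2, 0); (0, 0, 0, 1, 1); (1, 0, 0, 0, 0); (0, 0, 4, 0, 0); (2, 2, 0, 0, 0); (0, 1, 0, 0, 0))


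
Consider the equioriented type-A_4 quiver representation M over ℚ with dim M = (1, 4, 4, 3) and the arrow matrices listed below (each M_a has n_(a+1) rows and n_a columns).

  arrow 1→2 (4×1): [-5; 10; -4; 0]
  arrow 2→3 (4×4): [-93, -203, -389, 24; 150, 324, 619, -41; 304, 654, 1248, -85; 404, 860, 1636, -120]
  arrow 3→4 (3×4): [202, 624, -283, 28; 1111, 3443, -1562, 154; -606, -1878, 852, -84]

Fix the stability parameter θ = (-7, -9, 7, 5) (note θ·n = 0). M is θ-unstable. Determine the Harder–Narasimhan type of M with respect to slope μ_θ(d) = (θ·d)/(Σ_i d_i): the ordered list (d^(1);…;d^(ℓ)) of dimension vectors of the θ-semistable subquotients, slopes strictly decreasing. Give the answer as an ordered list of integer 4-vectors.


Via rank(M_{q-1}∘⋯∘M_p): M ≅ I[1,4], I[2,2], I[2,3], I[2,4], I[3,3], I[4,4].
μ_θ-semistable layers: μ^(1)=7; μ^(2)=6; μ^(3)=5; μ^(4)=-8; μ^(5)=-9

((0, 0, 2, 0); (0, 0, 2, 2); (0, 0, 0, 1); (1, 1, 0, 0); (0, 3, 0, 0))


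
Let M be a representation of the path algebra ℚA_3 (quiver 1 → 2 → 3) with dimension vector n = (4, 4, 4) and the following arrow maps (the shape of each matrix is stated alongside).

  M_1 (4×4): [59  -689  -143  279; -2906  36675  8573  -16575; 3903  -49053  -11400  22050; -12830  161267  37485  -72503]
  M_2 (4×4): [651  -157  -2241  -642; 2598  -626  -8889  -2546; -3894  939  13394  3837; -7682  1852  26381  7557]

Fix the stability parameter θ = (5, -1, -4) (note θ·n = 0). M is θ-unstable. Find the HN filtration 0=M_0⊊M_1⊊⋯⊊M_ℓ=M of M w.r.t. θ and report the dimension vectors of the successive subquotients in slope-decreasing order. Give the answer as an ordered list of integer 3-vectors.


Via rank(M_{q-1}∘⋯∘M_p): M ≅ I[1,1], I[1,3]^3, I[2,3].
μ_θ-semistable layers: μ^(1)=5; μ^(2)=0; μ^(3)=-5/2

((1, 0, 0); (3, 3, 3); (0, 1, 1))


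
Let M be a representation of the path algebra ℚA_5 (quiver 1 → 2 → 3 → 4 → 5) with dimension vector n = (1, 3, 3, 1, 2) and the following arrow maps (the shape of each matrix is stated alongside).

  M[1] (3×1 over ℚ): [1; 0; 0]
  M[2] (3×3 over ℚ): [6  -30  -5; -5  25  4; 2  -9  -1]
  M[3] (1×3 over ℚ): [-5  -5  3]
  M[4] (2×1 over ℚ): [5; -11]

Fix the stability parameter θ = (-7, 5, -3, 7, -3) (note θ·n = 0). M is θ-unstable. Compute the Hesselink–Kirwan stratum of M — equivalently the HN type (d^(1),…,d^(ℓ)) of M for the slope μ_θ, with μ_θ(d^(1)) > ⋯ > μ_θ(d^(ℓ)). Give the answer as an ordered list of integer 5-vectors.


Interval decomposition of M: I[1,5], I[2,3]^2, I[5,5].
HN type (ℓ=4): μ^(1)=2; μ^(2)=1; μ^(3)=-3; μ^(4)=-7

((0, 0, 0, 1, 1); (0, 3, 3, 0, 0); (0, 0, 0, 0, 1); (1, 0, 0, 0, 0))


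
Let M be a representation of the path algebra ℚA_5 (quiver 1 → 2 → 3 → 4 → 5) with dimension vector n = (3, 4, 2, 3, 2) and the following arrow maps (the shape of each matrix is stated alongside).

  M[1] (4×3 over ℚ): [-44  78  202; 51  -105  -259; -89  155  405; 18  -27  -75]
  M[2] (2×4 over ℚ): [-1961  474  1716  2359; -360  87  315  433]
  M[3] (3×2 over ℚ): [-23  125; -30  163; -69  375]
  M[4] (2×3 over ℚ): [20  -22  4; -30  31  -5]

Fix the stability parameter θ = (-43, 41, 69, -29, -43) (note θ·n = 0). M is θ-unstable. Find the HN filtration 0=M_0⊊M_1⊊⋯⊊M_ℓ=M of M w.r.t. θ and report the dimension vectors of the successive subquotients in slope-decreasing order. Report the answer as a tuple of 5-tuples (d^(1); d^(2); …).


Interval decomposition of M: I[1,2]^2, I[1,5], I[2,5], I[4,4].
HN type (ℓ=4): μ^(1)=41; μ^(2)=19/2; μ^(3)=-29; μ^(4)=-43

((0, 2, 0, 0, 0); (0, 2, 2, 2, 2); (0, 0, 0, 1, 0); (3, 0, 0, 0, 0))


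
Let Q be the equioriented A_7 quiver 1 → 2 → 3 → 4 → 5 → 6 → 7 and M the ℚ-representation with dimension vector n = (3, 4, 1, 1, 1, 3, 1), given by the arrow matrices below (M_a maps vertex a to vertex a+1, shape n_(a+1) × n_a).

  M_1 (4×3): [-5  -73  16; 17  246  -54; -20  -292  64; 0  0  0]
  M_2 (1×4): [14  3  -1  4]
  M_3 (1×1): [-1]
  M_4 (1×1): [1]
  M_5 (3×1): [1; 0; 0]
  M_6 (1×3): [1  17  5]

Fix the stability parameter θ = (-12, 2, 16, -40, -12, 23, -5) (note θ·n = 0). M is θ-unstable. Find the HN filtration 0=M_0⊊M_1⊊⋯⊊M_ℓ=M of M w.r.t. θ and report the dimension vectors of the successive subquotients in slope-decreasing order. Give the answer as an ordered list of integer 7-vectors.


Barcode: M ≅ I[1,1], I[1,2], I[1,7], I[2,2]^2, I[6,6]^2. HN layers by μ_θ (5 steps, strictly decreasing):
  μ^(1)=23; μ^(2)=9; μ^(3)=2; μ^(4)=-17/2; μ^(5)=-12

((0, 0, 0, 0, 0, 2, 0); (0, 0, 0, 0, 0, 1, 1); (0, 3, 0, 0, 0, 0, 0); (0, 1, 1, 1, 1, 0, 0); (3, 0, 0, 0, 0, 0, 0))


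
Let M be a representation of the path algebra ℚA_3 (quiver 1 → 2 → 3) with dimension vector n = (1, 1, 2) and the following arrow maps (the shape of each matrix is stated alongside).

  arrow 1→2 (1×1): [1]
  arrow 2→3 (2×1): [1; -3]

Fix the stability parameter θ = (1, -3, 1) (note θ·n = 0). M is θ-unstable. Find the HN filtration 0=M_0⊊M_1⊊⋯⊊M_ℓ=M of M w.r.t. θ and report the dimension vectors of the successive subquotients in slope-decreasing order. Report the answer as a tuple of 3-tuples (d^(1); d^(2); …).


Via rank(M_{q-1}∘⋯∘M_p): M ≅ I[1,3], I[3,3].
μ_θ-semistable layers: μ^(1)=1; μ^(2)=-1

((0, 0, 2); (1, 1, 0))


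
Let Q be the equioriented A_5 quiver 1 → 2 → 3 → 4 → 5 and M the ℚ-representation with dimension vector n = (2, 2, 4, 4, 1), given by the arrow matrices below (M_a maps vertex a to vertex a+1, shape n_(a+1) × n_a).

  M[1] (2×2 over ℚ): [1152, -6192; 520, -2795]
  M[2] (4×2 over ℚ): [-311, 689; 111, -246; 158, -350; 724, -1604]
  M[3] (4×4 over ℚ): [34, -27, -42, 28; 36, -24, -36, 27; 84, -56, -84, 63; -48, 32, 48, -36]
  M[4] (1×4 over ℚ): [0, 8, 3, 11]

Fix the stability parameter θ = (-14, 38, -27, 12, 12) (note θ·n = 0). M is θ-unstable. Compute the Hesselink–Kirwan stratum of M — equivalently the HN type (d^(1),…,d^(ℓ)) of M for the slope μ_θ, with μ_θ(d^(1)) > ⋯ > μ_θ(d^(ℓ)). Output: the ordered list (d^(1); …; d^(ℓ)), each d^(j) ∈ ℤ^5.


Via rank(M_{q-1}∘⋯∘M_p): M ≅ I[1,1], I[1,3], I[2,4], I[3,3], I[3,5], I[4,4]^2.
μ_θ-semistable layers: μ^(1)=12; μ^(2)=11/2; μ^(3)=-14; μ^(4)=-27

((0, 0, 0, 4, 1); (0, 2, 2, 0, 0); (2, 0, 0, 0, 0); (0, 0, 2, 0, 0))


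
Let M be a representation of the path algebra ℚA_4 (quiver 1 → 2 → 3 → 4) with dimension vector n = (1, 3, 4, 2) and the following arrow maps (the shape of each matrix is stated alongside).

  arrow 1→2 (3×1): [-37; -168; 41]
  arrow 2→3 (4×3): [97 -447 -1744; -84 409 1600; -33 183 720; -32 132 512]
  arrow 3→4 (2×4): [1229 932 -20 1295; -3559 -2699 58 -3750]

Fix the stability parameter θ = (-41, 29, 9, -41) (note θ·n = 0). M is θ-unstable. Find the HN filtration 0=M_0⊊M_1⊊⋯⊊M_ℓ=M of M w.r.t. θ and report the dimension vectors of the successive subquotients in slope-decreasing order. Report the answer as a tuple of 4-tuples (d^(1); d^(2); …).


Via rank(M_{q-1}∘⋯∘M_p): M ≅ I[1,4], I[2,2], I[2,4], I[3,3]^2.
μ_θ-semistable layers: μ^(1)=29; μ^(2)=9; μ^(3)=-1; μ^(4)=-41

((0, 1, 0, 0); (0, 0, 2, 0); (0, 2, 2, 2); (1, 0, 0, 0))


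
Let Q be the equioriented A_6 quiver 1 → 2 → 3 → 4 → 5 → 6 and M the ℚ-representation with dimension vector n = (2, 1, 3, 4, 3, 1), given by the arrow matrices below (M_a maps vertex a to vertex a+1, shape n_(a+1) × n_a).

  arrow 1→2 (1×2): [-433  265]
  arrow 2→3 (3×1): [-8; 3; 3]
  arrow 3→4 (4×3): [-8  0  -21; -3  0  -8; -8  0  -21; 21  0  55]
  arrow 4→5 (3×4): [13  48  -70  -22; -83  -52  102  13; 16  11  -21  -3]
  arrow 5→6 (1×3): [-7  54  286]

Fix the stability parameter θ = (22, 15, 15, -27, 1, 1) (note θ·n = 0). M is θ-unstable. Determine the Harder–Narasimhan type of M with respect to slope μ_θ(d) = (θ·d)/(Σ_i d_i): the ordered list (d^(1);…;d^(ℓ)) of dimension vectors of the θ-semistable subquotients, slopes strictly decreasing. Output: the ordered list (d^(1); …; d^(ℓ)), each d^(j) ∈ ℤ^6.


Via rank(M_{q-1}∘⋯∘M_p): M ≅ I[1,1], I[1,6], I[3,3], I[3,5], I[4,4], I[4,5].
μ_θ-semistable layers: μ^(1)=22; μ^(2)=15; μ^(3)=9/2; μ^(4)=1; μ^(5)=-6; μ^(6)=-27

((1, 0, 0, 0, 0, 0); (0, 0, 1, 0, 0, 0); (1, 1, 1, 1, 1, 1); (0, 0, 0, 0, 2, 0); (0, 0, 1, 1, 0, 0); (0, 0, 0, 2, 0, 0))


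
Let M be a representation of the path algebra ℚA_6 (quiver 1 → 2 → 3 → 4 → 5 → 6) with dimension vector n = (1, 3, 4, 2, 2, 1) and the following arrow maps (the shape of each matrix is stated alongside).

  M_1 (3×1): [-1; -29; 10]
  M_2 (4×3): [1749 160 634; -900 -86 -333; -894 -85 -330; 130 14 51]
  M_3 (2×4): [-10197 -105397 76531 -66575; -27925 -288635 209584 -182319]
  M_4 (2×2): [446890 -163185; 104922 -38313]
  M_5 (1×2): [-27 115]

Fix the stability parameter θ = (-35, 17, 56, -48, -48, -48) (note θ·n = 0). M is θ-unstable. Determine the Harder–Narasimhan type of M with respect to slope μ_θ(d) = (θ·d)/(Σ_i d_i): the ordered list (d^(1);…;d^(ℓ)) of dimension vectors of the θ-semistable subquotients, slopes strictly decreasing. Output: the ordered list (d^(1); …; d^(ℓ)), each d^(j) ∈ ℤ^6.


Interval decomposition of M: I[1,5], I[2,3], I[2,4], I[3,3], I[5,6].
HN type (ℓ=6): μ^(1)=56; μ^(2)=17; μ^(3)=25/3; μ^(4)=-23/4; μ^(5)=-35; μ^(6)=-48

((0, 0, 2, 0, 0, 0); (0, 1, 0, 0, 0, 0); (0, 1, 1, 1, 0, 0); (0, 1, 1, 1, 1, 0); (1, 0, 0, 0, 0, 0); (0, 0, 0, 0, 1, 1))


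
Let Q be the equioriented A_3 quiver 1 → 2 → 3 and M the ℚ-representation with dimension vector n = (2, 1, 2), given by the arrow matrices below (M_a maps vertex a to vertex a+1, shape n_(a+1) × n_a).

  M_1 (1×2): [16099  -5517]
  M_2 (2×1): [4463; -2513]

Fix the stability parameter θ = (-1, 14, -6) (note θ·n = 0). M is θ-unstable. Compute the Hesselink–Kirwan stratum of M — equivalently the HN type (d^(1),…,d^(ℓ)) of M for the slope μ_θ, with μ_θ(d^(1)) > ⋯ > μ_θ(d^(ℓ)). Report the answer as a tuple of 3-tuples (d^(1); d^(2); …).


Via rank(M_{q-1}∘⋯∘M_p): M ≅ I[1,1], I[1,3], I[3,3].
μ_θ-semistable layers: μ^(1)=4; μ^(2)=-1; μ^(3)=-6

((0, 1, 1); (2, 0, 0); (0, 0, 1))


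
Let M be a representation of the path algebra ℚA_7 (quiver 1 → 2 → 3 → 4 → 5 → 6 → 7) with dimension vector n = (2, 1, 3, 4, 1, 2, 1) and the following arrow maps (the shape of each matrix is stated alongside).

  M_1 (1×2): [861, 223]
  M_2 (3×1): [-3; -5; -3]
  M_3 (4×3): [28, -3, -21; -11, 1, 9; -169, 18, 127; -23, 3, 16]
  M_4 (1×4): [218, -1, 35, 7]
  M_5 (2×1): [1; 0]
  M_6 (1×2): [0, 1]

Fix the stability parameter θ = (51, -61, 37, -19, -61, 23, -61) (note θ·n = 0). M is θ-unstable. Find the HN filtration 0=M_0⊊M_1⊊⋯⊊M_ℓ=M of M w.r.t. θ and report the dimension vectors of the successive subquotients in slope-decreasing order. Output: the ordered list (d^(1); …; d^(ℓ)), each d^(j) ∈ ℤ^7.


Interval decomposition of M: I[1,1], I[1,6], I[3,4]^2, I[4,4], I[6,7].
HN type (ℓ=5): μ^(1)=51; μ^(2)=23; μ^(3)=9; μ^(4)=-53/5; μ^(5)=-19

((1, 0, 0, 0, 0, 0, 0); (0, 0, 0, 0, 0, 1, 0); (0, 0, 2, 2, 0, 0, 0); (1, 1, 1, 1, 1, 0, 0); (0, 0, 0, 1, 0, 1, 1))


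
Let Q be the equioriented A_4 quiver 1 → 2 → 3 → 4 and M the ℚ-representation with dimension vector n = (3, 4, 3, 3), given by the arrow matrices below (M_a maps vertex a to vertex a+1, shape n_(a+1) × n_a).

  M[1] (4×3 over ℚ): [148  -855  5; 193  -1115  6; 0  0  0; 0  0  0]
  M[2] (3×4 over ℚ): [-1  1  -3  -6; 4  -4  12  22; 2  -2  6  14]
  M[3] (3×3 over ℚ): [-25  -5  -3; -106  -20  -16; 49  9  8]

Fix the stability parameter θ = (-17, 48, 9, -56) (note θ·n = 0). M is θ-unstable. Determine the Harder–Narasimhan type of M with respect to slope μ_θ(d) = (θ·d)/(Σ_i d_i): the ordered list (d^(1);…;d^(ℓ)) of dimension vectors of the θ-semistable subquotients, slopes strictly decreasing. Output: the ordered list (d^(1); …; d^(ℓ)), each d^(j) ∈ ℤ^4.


Via rank(M_{q-1}∘⋯∘M_p): M ≅ I[1,1], I[1,2], I[1,4], I[2,2], I[2,4], I[3,4].
μ_θ-semistable layers: μ^(1)=48; μ^(2)=1/3; μ^(3)=-17; μ^(4)=-47/2

((0, 2, 0, 0); (0, 2, 2, 2); (3, 0, 0, 0); (0, 0, 1, 1))


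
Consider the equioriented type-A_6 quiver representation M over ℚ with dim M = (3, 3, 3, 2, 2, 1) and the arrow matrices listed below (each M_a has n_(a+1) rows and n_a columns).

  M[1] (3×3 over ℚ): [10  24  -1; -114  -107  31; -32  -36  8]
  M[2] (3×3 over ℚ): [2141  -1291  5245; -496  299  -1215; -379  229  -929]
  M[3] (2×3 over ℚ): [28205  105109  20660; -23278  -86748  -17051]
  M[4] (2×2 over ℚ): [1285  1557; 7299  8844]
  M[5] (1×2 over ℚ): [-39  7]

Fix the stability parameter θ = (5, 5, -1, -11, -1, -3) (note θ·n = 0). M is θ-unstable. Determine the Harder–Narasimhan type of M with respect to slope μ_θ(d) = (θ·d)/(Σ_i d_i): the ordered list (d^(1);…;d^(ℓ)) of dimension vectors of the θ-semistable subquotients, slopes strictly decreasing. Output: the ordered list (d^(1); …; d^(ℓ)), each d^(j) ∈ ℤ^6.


Via rank(M_{q-1}∘⋯∘M_p): M ≅ I[1,1], I[1,5], I[1,6], I[2,3].
μ_θ-semistable layers: μ^(1)=5; μ^(2)=2; μ^(3)=-3/5; μ^(4)=-1

((1, 0, 0, 0, 0, 0); (0, 1, 1, 0, 0, 0); (1, 1, 1, 1, 1, 0); (1, 1, 1, 1, 1, 1))


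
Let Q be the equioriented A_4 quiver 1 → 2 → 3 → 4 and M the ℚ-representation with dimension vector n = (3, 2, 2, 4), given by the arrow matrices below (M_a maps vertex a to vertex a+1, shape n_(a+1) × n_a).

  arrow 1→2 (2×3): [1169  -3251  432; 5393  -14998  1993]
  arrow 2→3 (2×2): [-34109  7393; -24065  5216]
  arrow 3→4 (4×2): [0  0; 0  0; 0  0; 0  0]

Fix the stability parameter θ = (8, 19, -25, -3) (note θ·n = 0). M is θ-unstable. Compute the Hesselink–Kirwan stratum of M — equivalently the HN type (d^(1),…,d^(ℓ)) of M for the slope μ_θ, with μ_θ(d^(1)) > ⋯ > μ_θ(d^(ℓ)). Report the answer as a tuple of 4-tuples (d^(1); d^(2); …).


Interval decomposition of M: I[1,1], I[1,3]^2, I[4,4]^4.
HN type (ℓ=3): μ^(1)=8; μ^(2)=2/3; μ^(3)=-3

((1, 0, 0, 0); (2, 2, 2, 0); (0, 0, 0, 4))


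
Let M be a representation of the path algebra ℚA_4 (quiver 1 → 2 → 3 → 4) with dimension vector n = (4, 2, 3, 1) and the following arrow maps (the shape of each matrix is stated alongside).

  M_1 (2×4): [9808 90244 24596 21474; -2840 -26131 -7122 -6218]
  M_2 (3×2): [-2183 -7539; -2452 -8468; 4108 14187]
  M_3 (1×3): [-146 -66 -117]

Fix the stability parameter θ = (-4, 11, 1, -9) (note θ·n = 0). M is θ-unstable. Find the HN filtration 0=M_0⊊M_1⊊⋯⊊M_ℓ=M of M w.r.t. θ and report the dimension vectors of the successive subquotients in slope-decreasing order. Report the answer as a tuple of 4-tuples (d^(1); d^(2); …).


Barcode: M ≅ I[1,1]^2, I[1,3], I[1,4], I[3,3]. HN layers by μ_θ (3 steps, strictly decreasing):
  μ^(1)=6; μ^(2)=1; μ^(3)=-4

((0, 1, 1, 0); (0, 1, 2, 1); (4, 0, 0, 0))


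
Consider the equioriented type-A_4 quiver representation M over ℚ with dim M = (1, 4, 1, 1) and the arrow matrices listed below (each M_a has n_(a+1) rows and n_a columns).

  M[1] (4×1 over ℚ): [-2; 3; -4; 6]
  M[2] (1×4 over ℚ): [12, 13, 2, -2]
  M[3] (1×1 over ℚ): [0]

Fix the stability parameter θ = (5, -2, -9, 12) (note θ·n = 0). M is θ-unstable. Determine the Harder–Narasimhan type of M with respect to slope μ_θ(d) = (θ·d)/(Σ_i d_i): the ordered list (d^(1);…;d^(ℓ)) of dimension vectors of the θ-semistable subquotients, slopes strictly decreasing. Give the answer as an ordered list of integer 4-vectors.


Barcode: M ≅ I[1,3], I[2,2]^3, I[4,4]. HN layers by μ_θ (2 steps, strictly decreasing):
  μ^(1)=12; μ^(2)=-2

((0, 0, 0, 1); (1, 4, 1, 0))


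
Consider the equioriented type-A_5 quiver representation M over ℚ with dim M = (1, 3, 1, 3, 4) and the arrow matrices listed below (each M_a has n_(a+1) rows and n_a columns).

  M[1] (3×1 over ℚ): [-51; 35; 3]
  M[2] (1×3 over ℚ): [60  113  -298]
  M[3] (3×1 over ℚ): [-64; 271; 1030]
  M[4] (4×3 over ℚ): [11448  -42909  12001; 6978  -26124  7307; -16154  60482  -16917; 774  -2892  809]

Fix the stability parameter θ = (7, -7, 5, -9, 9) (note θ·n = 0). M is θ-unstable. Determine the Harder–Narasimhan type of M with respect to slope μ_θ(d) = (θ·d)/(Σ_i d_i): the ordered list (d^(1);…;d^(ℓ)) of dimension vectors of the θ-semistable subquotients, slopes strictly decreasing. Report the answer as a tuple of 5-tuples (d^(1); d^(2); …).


Interval decomposition of M: I[1,5], I[2,2]^2, I[4,4], I[4,5], I[5,5]^2.
HN type (ℓ=4): μ^(1)=9; μ^(2)=-1; μ^(3)=-7; μ^(4)=-9

((0, 0, 0, 0, 4); (1, 1, 1, 1, 0); (0, 2, 0, 0, 0); (0, 0, 0, 2, 0))


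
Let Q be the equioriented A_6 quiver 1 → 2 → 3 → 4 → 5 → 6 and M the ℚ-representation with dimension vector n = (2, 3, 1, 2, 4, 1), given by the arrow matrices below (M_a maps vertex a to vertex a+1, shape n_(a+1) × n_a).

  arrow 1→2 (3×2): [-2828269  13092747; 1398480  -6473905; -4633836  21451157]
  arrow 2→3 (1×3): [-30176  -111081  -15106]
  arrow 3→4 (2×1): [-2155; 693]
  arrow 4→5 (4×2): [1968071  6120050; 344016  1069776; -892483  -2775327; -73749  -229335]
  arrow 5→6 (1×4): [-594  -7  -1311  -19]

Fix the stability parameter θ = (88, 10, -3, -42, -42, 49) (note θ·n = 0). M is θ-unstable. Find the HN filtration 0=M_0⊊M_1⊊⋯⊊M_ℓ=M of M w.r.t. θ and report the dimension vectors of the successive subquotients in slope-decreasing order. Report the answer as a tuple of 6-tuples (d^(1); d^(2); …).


Interval decomposition of M: I[1,2], I[1,5], I[2,2], I[4,6], I[5,5]^2.
HN type (ℓ=4): μ^(1)=49; μ^(2)=10; μ^(3)=11/5; μ^(4)=-42

((1, 1, 0, 0, 0, 1); (0, 1, 0, 0, 0, 0); (1, 1, 1, 1, 1, 0); (0, 0, 0, 1, 3, 0))


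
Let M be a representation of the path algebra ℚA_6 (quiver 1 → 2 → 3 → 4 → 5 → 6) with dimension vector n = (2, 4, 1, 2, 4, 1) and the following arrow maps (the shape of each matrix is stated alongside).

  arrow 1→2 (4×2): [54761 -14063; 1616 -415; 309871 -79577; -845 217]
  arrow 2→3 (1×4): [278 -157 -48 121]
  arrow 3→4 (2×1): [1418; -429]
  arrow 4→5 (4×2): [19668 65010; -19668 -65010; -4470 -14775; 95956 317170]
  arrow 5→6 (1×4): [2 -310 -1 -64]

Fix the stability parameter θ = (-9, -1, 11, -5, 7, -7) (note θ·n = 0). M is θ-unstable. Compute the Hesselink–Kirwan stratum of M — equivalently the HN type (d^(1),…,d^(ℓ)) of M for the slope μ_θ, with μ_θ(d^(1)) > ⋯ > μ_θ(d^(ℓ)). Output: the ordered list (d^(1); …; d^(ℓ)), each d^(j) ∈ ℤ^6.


Interval decomposition of M: I[1,2], I[1,6], I[2,2]^2, I[4,4], I[5,5]^3.
HN type (ℓ=5): μ^(1)=7; μ^(2)=3/2; μ^(3)=-1; μ^(4)=-5; μ^(5)=-9

((0, 0, 0, 0, 3, 0); (0, 0, 1, 1, 1, 1); (0, 4, 0, 0, 0, 0); (0, 0, 0, 1, 0, 0); (2, 0, 0, 0, 0, 0))


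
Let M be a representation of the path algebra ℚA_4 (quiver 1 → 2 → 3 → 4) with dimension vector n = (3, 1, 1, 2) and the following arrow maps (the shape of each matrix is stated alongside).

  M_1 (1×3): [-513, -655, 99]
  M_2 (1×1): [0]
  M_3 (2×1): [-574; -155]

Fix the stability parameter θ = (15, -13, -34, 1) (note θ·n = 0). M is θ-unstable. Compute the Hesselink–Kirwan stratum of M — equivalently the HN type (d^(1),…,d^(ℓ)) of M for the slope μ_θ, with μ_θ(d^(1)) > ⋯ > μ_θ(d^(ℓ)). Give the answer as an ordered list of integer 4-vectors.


Interval decomposition of M: I[1,1]^2, I[1,2], I[3,4], I[4,4].
HN type (ℓ=3): μ^(1)=15; μ^(2)=1; μ^(3)=-34

((2, 0, 0, 0); (1, 1, 0, 2); (0, 0, 1, 0))


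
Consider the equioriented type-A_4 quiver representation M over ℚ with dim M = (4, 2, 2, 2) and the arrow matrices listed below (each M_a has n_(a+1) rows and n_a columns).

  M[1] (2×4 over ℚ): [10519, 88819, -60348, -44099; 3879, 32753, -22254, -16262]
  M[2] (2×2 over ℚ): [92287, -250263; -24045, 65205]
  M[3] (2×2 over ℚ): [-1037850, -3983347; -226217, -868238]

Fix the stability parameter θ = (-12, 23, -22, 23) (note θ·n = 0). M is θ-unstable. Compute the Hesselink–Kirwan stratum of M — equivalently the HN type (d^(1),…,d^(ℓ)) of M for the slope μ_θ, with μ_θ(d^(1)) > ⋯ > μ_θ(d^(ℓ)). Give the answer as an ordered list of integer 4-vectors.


Barcode: M ≅ I[1,1]^2, I[1,2], I[1,4], I[3,4]. HN layers by μ_θ (4 steps, strictly decreasing):
  μ^(1)=23; μ^(2)=1/2; μ^(3)=-12; μ^(4)=-22

((0, 1, 0, 2); (0, 1, 1, 0); (4, 0, 0, 0); (0, 0, 1, 0))


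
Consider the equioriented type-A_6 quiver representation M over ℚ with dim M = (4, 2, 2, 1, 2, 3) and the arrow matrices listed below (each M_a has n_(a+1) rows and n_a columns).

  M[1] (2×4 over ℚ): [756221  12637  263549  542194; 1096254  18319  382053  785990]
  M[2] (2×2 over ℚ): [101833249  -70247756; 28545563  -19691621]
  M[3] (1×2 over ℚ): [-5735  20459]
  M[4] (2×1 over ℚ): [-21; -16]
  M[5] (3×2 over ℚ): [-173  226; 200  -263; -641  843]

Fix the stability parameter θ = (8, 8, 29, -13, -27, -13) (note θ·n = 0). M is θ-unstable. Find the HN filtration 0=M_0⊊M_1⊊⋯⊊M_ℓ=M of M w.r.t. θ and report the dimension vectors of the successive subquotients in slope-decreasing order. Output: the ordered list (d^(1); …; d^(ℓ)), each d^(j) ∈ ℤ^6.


Barcode: M ≅ I[1,1]^2, I[1,3], I[1,6], I[5,6], I[6,6]. HN layers by μ_θ (5 steps, strictly decreasing):
  μ^(1)=29; μ^(2)=8; μ^(3)=-4/3; μ^(4)=-13; μ^(5)=-27

((0, 0, 1, 0, 0, 0); (3, 1, 0, 0, 0, 0); (1, 1, 1, 1, 1, 1); (0, 0, 0, 0, 0, 2); (0, 0, 0, 0, 1, 0))


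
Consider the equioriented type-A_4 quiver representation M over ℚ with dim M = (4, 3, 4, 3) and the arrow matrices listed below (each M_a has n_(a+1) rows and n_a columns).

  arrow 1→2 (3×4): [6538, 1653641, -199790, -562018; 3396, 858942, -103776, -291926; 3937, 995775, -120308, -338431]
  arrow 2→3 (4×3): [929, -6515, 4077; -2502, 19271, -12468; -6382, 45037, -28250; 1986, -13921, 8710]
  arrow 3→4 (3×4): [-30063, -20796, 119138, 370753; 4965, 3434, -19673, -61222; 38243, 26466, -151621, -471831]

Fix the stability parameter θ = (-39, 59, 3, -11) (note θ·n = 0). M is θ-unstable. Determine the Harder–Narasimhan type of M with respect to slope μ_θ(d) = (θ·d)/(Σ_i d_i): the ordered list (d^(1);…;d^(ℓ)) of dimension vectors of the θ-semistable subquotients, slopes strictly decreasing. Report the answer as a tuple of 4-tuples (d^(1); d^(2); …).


Interval decomposition of M: I[1,1], I[1,4]^3, I[3,3].
HN type (ℓ=3): μ^(1)=17; μ^(2)=3; μ^(3)=-39

((0, 3, 3, 3); (0, 0, 1, 0); (4, 0, 0, 0))


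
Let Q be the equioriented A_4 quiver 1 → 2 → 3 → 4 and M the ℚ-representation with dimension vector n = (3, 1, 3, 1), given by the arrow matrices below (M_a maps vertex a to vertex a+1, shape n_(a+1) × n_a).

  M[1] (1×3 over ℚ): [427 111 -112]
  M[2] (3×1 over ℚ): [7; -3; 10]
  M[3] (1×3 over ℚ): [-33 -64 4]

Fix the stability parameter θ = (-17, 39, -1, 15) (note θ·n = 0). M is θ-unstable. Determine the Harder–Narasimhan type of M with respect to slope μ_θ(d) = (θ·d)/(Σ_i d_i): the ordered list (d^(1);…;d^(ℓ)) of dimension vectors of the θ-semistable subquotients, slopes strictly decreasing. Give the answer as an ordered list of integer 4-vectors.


Interval decomposition of M: I[1,1]^2, I[1,4], I[3,3]^2.
HN type (ℓ=3): μ^(1)=53/3; μ^(2)=-1; μ^(3)=-17

((0, 1, 1, 1); (0, 0, 2, 0); (3, 0, 0, 0))


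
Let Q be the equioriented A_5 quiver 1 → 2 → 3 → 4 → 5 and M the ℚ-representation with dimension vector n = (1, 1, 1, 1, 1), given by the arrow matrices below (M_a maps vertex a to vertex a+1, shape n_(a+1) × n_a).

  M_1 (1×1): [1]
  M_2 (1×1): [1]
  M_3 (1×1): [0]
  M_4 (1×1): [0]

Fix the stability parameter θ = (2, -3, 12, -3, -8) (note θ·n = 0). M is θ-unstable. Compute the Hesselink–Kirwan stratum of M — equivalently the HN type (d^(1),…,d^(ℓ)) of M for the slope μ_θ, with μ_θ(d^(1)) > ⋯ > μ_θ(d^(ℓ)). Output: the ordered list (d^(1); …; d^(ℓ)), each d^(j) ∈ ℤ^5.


Interval decomposition of M: I[1,3], I[4,4], I[5,5].
HN type (ℓ=4): μ^(1)=12; μ^(2)=-1/2; μ^(3)=-3; μ^(4)=-8

((0, 0, 1, 0, 0); (1, 1, 0, 0, 0); (0, 0, 0, 1, 0); (0, 0, 0, 0, 1))
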